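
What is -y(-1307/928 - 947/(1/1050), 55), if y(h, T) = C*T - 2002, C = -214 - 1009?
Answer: 69267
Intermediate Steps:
C = -1223
y(h, T) = -2002 - 1223*T (y(h, T) = -1223*T - 2002 = -2002 - 1223*T)
-y(-1307/928 - 947/(1/1050), 55) = -(-2002 - 1223*55) = -(-2002 - 67265) = -1*(-69267) = 69267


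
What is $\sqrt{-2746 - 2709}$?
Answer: $i \sqrt{5455} \approx 73.858 i$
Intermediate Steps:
$\sqrt{-2746 - 2709} = \sqrt{-5455} = i \sqrt{5455}$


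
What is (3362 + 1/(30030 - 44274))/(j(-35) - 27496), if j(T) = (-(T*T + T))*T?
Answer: 47888327/201609576 ≈ 0.23753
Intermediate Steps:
j(T) = T*(-T - T²) (j(T) = (-(T² + T))*T = (-(T + T²))*T = (-T - T²)*T = T*(-T - T²))
(3362 + 1/(30030 - 44274))/(j(-35) - 27496) = (3362 + 1/(30030 - 44274))/((-35)²*(-1 - 1*(-35)) - 27496) = (3362 + 1/(-14244))/(1225*(-1 + 35) - 27496) = (3362 - 1/14244)/(1225*34 - 27496) = 47888327/(14244*(41650 - 27496)) = (47888327/14244)/14154 = (47888327/14244)*(1/14154) = 47888327/201609576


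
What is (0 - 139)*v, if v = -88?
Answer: 12232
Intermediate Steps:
(0 - 139)*v = (0 - 139)*(-88) = -139*(-88) = 12232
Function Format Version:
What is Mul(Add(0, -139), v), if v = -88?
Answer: 12232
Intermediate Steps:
Mul(Add(0, -139), v) = Mul(Add(0, -139), -88) = Mul(-139, -88) = 12232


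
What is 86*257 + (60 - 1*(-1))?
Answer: 22163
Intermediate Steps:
86*257 + (60 - 1*(-1)) = 22102 + (60 + 1) = 22102 + 61 = 22163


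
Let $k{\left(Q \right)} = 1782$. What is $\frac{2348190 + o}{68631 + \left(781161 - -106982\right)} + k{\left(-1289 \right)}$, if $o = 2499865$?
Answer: $\frac{1709819323}{956774} \approx 1787.1$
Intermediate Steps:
$\frac{2348190 + o}{68631 + \left(781161 - -106982\right)} + k{\left(-1289 \right)} = \frac{2348190 + 2499865}{68631 + \left(781161 - -106982\right)} + 1782 = \frac{4848055}{68631 + \left(781161 + 106982\right)} + 1782 = \frac{4848055}{68631 + 888143} + 1782 = \frac{4848055}{956774} + 1782 = \frac{1709819323}{956774}$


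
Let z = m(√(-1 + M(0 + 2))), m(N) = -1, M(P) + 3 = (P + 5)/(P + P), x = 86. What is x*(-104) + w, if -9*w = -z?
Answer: -80497/9 ≈ -8944.1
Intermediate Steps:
M(P) = -3 + (5 + P)/(2*P) (M(P) = -3 + (P + 5)/(P + P) = -3 + (5 + P)/((2*P)) = -3 + (5 + P)*(1/(2*P)) = -3 + (5 + P)/(2*P))
z = -1
w = -⅑ (w = -(-1)*(-1)/9 = -⅑*1 = -⅑ ≈ -0.11111)
x*(-104) + w = 86*(-104) - ⅑ = -8944 - ⅑ = -80497/9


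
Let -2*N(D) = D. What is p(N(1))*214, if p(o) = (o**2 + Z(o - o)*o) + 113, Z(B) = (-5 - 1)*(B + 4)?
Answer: 53607/2 ≈ 26804.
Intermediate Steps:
N(D) = -D/2
Z(B) = -24 - 6*B (Z(B) = -6*(4 + B) = -24 - 6*B)
p(o) = 113 + o**2 - 24*o (p(o) = (o**2 + (-24 - 6*(o - o))*o) + 113 = (o**2 + (-24 - 6*0)*o) + 113 = (o**2 + (-24 + 0)*o) + 113 = (o**2 - 24*o) + 113 = 113 + o**2 - 24*o)
p(N(1))*214 = (113 + (-1/2*1)**2 - (-12))*214 = (113 + (-1/2)**2 - 24*(-1/2))*214 = (113 + 1/4 + 12)*214 = (501/4)*214 = 53607/2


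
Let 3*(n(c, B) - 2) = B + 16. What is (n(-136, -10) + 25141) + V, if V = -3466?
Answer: 21679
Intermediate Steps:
n(c, B) = 22/3 + B/3 (n(c, B) = 2 + (B + 16)/3 = 2 + (16 + B)/3 = 2 + (16/3 + B/3) = 22/3 + B/3)
(n(-136, -10) + 25141) + V = ((22/3 + (⅓)*(-10)) + 25141) - 3466 = ((22/3 - 10/3) + 25141) - 3466 = (4 + 25141) - 3466 = 25145 - 3466 = 21679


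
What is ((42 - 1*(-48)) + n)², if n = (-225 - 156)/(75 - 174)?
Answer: 9591409/1089 ≈ 8807.5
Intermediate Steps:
n = 127/33 (n = -381/(-99) = -381*(-1/99) = 127/33 ≈ 3.8485)
((42 - 1*(-48)) + n)² = ((42 - 1*(-48)) + 127/33)² = ((42 + 48) + 127/33)² = (90 + 127/33)² = (3097/33)² = 9591409/1089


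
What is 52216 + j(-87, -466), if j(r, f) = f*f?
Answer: 269372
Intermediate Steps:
j(r, f) = f**2
52216 + j(-87, -466) = 52216 + (-466)**2 = 52216 + 217156 = 269372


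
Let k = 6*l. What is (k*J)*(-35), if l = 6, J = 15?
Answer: -18900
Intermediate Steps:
k = 36 (k = 6*6 = 36)
(k*J)*(-35) = (36*15)*(-35) = 540*(-35) = -18900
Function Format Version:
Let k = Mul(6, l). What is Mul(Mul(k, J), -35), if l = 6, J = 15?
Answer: -18900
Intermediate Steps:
k = 36 (k = Mul(6, 6) = 36)
Mul(Mul(k, J), -35) = Mul(Mul(36, 15), -35) = Mul(540, -35) = -18900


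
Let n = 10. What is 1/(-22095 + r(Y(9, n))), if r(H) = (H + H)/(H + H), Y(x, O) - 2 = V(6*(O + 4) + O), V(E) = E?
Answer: -1/22094 ≈ -4.5261e-5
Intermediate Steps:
Y(x, O) = 26 + 7*O (Y(x, O) = 2 + (6*(O + 4) + O) = 2 + (6*(4 + O) + O) = 2 + ((24 + 6*O) + O) = 2 + (24 + 7*O) = 26 + 7*O)
r(H) = 1 (r(H) = (2*H)/((2*H)) = (2*H)*(1/(2*H)) = 1)
1/(-22095 + r(Y(9, n))) = 1/(-22095 + 1) = 1/(-22094) = -1/22094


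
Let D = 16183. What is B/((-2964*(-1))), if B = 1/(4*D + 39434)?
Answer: 1/308748024 ≈ 3.2389e-9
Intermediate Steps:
B = 1/104166 (B = 1/(4*16183 + 39434) = 1/(64732 + 39434) = 1/104166 ≈ 9.6001e-6)
B/((-2964*(-1))) = 1/(104166*((-2964*(-1)))) = (1/104166)/2964 = (1/104166)*(1/2964) = 1/308748024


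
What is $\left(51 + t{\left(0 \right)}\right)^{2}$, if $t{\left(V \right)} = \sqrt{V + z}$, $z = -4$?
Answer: $2597 + 204 i \approx 2597.0 + 204.0 i$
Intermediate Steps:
$t{\left(V \right)} = \sqrt{-4 + V}$ ($t{\left(V \right)} = \sqrt{V - 4} = \sqrt{-4 + V}$)
$\left(51 + t{\left(0 \right)}\right)^{2} = \left(51 + \sqrt{-4 + 0}\right)^{2} = \left(51 + \sqrt{-4}\right)^{2} = \left(51 + 2 i\right)^{2}$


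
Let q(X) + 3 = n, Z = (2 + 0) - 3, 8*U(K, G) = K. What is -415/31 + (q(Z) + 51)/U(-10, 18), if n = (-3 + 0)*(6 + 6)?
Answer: -3563/155 ≈ -22.987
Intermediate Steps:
U(K, G) = K/8
n = -36 (n = -3*12 = -36)
Z = -1 (Z = 2 - 3 = -1)
q(X) = -39 (q(X) = -3 - 36 = -39)
-415/31 + (q(Z) + 51)/U(-10, 18) = -415/31 + (-39 + 51)/(((1/8)*(-10))) = -415*1/31 + 12/(-5/4) = -415/31 + 12*(-4/5) = -415/31 - 48/5 = -3563/155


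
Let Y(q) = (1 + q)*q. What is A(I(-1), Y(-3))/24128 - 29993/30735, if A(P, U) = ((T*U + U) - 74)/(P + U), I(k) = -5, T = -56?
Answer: -184022011/185393520 ≈ -0.99260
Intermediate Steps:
Y(q) = q*(1 + q)
A(P, U) = (-74 - 55*U)/(P + U) (A(P, U) = ((-56*U + U) - 74)/(P + U) = (-55*U - 74)/(P + U) = (-74 - 55*U)/(P + U))
A(I(-1), Y(-3))/24128 - 29993/30735 = ((-74 - (-165)*(1 - 3))/(-5 - 3*(1 - 3)))/24128 - 29993/30735 = ((-74 - (-165)*(-2))/(-5 - 3*(-2)))*(1/24128) - 29993*1/30735 = ((-74 - 55*6)/(-5 + 6))*(1/24128) - 29993/30735 = ((-74 - 330)/1)*(1/24128) - 29993/30735 = (1*(-404))*(1/24128) - 29993/30735 = -404*1/24128 - 29993/30735 = -101/6032 - 29993/30735 = -184022011/185393520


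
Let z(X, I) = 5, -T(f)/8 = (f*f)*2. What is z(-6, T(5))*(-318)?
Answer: -1590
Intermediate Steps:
T(f) = -16*f² (T(f) = -8*f*f*2 = -8*f²*2 = -16*f²)
z(-6, T(5))*(-318) = 5*(-318) = -1590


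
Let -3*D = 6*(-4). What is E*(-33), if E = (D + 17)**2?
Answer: -20625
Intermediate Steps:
D = 8 (D = -2*(-4) = -1/3*(-24) = 8)
E = 625 (E = (8 + 17)**2 = 25**2 = 625)
E*(-33) = 625*(-33) = -20625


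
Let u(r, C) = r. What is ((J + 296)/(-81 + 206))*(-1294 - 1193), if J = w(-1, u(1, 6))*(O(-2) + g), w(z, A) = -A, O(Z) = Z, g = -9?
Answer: -763509/125 ≈ -6108.1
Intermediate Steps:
J = 11 (J = (-1*1)*(-2 - 9) = -1*(-11) = 11)
((J + 296)/(-81 + 206))*(-1294 - 1193) = ((11 + 296)/(-81 + 206))*(-1294 - 1193) = (307/125)*(-2487) = -763509/125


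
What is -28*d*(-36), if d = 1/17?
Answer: 1008/17 ≈ 59.294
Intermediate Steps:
d = 1/17 ≈ 0.058824
-28*d*(-36) = -28*1/17*(-36) = -28/17*(-36) = 1008/17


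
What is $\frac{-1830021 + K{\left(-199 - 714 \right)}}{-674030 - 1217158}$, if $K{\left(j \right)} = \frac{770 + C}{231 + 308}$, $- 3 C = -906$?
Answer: $\frac{986380247}{1019350332} \approx 0.96766$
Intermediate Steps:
$C = 302$ ($C = \left(- \frac{1}{3}\right) \left(-906\right) = 302$)
$K{\left(j \right)} = \frac{1072}{539}$ ($K{\left(j \right)} = \frac{770 + 302}{231 + 308} = \frac{1072}{539}$)
$\frac{-1830021 + K{\left(-199 - 714 \right)}}{-674030 - 1217158} = \frac{-1830021 + \frac{1072}{539}}{-674030 - 1217158} = - \frac{986380247}{539 \left(-1891188\right)} = \left(- \frac{986380247}{539}\right) \left(- \frac{1}{1891188}\right) = \frac{986380247}{1019350332}$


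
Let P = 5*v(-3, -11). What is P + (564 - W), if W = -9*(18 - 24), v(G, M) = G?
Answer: 495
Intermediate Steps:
W = 54 (W = -9*(-6) = 54)
P = -15 (P = 5*(-3) = -15)
P + (564 - W) = -15 + (564 - 1*54) = -15 + (564 - 54) = -15 + 510 = 495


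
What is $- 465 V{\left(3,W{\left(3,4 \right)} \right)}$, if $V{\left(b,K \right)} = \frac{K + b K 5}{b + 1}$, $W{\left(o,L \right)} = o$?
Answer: $-5580$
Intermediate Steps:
$V{\left(b,K \right)} = \frac{K + 5 K b}{1 + b}$ ($V{\left(b,K \right)} = \frac{K + K b 5}{1 + b} = \frac{K + 5 K b}{1 + b}$)
$- 465 V{\left(3,W{\left(3,4 \right)} \right)} = - 465 \frac{3 \left(1 + 5 \cdot 3\right)}{1 + 3} = - 465 \frac{3 \left(1 + 15\right)}{4} = - 465 \cdot 3 \cdot \frac{1}{4} \cdot 16 = \left(-465\right) 12 = -5580$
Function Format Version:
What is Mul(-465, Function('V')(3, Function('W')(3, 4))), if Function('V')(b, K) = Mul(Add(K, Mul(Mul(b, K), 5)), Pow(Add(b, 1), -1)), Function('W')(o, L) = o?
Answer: -5580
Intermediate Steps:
Function('V')(b, K) = Mul(Pow(Add(1, b), -1), Add(K, Mul(5, K, b))) (Function('V')(b, K) = Mul(Add(K, Mul(Mul(K, b), 5)), Pow(Add(1, b), -1)) = Mul(Add(K, Mul(5, K, b)), Pow(Add(1, b), -1)) = Mul(Pow(Add(1, b), -1), Add(K, Mul(5, K, b))))
Mul(-465, Function('V')(3, Function('W')(3, 4))) = Mul(-465, Mul(3, Pow(Add(1, 3), -1), Add(1, Mul(5, 3)))) = Mul(-465, Mul(3, Pow(4, -1), Add(1, 15))) = Mul(-465, Mul(3, Rational(1, 4), 16)) = Mul(-465, 12) = -5580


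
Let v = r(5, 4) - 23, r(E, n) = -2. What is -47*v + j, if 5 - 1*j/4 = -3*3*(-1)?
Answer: 1159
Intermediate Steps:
j = -16 (j = 20 - 4*(-3*3)*(-1) = 20 - (-36)*(-1) = 20 - 4*9 = 20 - 36 = -16)
v = -25 (v = -2 - 23 = -25)
-47*v + j = -47*(-25) - 16 = 1175 - 16 = 1159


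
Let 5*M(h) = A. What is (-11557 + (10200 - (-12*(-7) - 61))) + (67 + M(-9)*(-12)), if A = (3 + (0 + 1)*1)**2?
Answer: -6757/5 ≈ -1351.4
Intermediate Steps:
A = 16 (A = (3 + 1*1)**2 = (3 + 1)**2 = 4**2 = 16)
M(h) = 16/5 (M(h) = (1/5)*16 = 16/5)
(-11557 + (10200 - (-12*(-7) - 61))) + (67 + M(-9)*(-12)) = (-11557 + (10200 - (-12*(-7) - 61))) + (67 + (16/5)*(-12)) = (-11557 + (10200 - (84 - 61))) + (67 - 192/5) = (-11557 + (10200 - 1*23)) + 143/5 = (-11557 + (10200 - 23)) + 143/5 = (-11557 + 10177) + 143/5 = -1380 + 143/5 = -6757/5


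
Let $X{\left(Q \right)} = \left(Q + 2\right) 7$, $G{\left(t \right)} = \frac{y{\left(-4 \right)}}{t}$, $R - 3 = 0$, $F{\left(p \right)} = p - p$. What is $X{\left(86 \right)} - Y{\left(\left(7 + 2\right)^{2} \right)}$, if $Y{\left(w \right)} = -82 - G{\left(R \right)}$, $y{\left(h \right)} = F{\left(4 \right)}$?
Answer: $698$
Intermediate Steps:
$F{\left(p \right)} = 0$
$R = 3$ ($R = 3 + 0 = 3$)
$y{\left(h \right)} = 0$
$G{\left(t \right)} = 0$ ($G{\left(t \right)} = \frac{0}{t} = 0$)
$Y{\left(w \right)} = -82$ ($Y{\left(w \right)} = -82 - 0 = -82 + 0 = -82$)
$X{\left(Q \right)} = 14 + 7 Q$ ($X{\left(Q \right)} = \left(2 + Q\right) 7 = 14 + 7 Q$)
$X{\left(86 \right)} - Y{\left(\left(7 + 2\right)^{2} \right)} = \left(14 + 7 \cdot 86\right) - -82 = \left(14 + 602\right) + 82 = 616 + 82 = 698$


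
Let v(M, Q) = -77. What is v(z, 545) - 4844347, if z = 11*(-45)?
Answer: -4844424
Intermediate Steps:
z = -495
v(z, 545) - 4844347 = -77 - 4844347 = -4844424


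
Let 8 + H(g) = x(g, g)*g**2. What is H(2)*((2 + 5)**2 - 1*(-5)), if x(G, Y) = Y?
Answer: 0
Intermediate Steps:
H(g) = -8 + g**3 (H(g) = -8 + g*g**2 = -8 + g**3)
H(2)*((2 + 5)**2 - 1*(-5)) = (-8 + 2**3)*((2 + 5)**2 - 1*(-5)) = (-8 + 8)*(7**2 + 5) = 0*(49 + 5) = 0*54 = 0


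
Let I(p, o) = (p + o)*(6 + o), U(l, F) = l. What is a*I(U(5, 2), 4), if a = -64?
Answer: -5760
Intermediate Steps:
I(p, o) = (6 + o)*(o + p) (I(p, o) = (o + p)*(6 + o) = (6 + o)*(o + p))
a*I(U(5, 2), 4) = -64*(4² + 6*4 + 6*5 + 4*5) = -64*(16 + 24 + 30 + 20) = -64*90 = -5760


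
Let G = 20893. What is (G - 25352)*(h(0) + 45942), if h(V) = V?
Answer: -204855378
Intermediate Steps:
(G - 25352)*(h(0) + 45942) = (20893 - 25352)*(0 + 45942) = -4459*45942 = -204855378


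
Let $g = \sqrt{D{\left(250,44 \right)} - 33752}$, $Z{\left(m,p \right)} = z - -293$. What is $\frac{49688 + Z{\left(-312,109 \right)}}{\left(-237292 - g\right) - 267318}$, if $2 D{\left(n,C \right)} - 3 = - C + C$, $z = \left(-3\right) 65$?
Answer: $- \frac{50245026920}{509262571701} + \frac{49786 i \sqrt{135002}}{509262571701} \approx -0.098662 + 3.592 \cdot 10^{-5} i$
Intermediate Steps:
$z = -195$
$Z{\left(m,p \right)} = 98$ ($Z{\left(m,p \right)} = -195 - -293 = -195 + 293 = 98$)
$D{\left(n,C \right)} = \frac{3}{2}$ ($D{\left(n,C \right)} = \frac{3}{2} + \frac{- C + C}{2} = \frac{3}{2} + \frac{1}{2} \cdot 0 = \frac{3}{2} + 0 = \frac{3}{2}$)
$g = \frac{i \sqrt{135002}}{2}$ ($g = \sqrt{\frac{3}{2} - 33752} = \sqrt{- \frac{67501}{2}} = \frac{i \sqrt{135002}}{2} \approx 183.71 i$)
$\frac{49688 + Z{\left(-312,109 \right)}}{\left(-237292 - g\right) - 267318} = \frac{49688 + 98}{\left(-237292 - \frac{i \sqrt{135002}}{2}\right) - 267318} = \frac{49786}{\left(-237292 - \frac{i \sqrt{135002}}{2}\right) - 267318} = \frac{49786}{-504610 - \frac{i \sqrt{135002}}{2}}$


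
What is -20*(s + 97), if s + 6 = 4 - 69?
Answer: -520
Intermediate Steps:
s = -71 (s = -6 + (4 - 69) = -6 - 65 = -71)
-20*(s + 97) = -20*(-71 + 97) = -20*26 = -520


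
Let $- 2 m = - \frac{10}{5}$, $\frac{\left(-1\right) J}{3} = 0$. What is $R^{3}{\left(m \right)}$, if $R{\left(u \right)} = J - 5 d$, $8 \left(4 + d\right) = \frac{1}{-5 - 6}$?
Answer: $\frac{5498372125}{681472} \approx 8068.4$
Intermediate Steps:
$J = 0$ ($J = \left(-3\right) 0 = 0$)
$d = - \frac{353}{88}$ ($d = -4 + \frac{1}{8 \left(-5 - 6\right)} = -4 + \frac{1}{8 \left(-11\right)} = -4 + \frac{1}{8} \left(- \frac{1}{11}\right) = -4 - \frac{1}{88} = - \frac{353}{88} \approx -4.0114$)
$m = 1$ ($m = - \frac{\left(-10\right) \frac{1}{5}}{2} = \left(- \frac{1}{2}\right) \left(-2\right) = 1$)
$R{\left(u \right)} = \frac{1765}{88}$ ($R{\left(u \right)} = 0 - - \frac{1765}{88} = 0 + \frac{1765}{88} = \frac{1765}{88}$)
$R^{3}{\left(m \right)} = \left(\frac{1765}{88}\right)^{3} = \frac{5498372125}{681472}$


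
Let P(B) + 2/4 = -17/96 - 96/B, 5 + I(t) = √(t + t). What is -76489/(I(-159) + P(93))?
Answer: 4545113448288/3215072257 + 677430641664*I*√318/3215072257 ≈ 1413.7 + 3757.4*I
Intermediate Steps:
I(t) = -5 + √2*√t (I(t) = -5 + √(t + t) = -5 + √(2*t) = -5 + √2*√t)
P(B) = -65/96 - 96/B (P(B) = -½ + (-17/96 - 96/B) = -65/96 - 96/B)
-76489/(I(-159) + P(93)) = -76489/((-5 + √2*√(-159)) + (-65/96 - 96/93)) = -76489/((-5 + √2*(I*√159)) + (-65/96 - 96*1/93)) = -76489/((-5 + I*√318) + (-65/96 - 32/31)) = -76489/((-5 + I*√318) - 5087/2976) = -76489/(-19967/2976 + I*√318)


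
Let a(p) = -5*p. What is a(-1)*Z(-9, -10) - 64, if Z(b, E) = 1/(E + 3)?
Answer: -453/7 ≈ -64.714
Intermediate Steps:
Z(b, E) = 1/(3 + E)
a(-1)*Z(-9, -10) - 64 = (-5*(-1))/(3 - 10) - 64 = 5/(-7) - 64 = 5*(-⅐) - 64 = -5/7 - 64 = -453/7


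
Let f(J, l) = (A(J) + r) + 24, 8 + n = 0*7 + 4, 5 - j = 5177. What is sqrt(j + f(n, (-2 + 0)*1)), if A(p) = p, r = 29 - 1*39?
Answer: I*sqrt(5162) ≈ 71.847*I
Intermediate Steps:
j = -5172 (j = 5 - 1*5177 = 5 - 5177 = -5172)
n = -4 (n = -8 + (0*7 + 4) = -8 + (0 + 4) = -8 + 4 = -4)
r = -10 (r = 29 - 39 = -10)
f(J, l) = 14 + J (f(J, l) = (J - 10) + 24 = (-10 + J) + 24 = 14 + J)
sqrt(j + f(n, (-2 + 0)*1)) = sqrt(-5172 + (14 - 4)) = sqrt(-5172 + 10) = sqrt(-5162) = I*sqrt(5162)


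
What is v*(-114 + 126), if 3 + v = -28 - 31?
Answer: -744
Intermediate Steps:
v = -62 (v = -3 + (-28 - 31) = -3 - 59 = -62)
v*(-114 + 126) = -62*(-114 + 126) = -62*12 = -744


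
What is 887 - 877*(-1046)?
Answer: 918229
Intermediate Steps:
887 - 877*(-1046) = 887 + 917342 = 918229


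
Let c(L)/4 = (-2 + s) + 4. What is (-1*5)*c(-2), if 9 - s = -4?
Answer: -300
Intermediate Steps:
s = 13 (s = 9 - 1*(-4) = 9 + 4 = 13)
c(L) = 60 (c(L) = 4*((-2 + 13) + 4) = 4*(11 + 4) = 4*15 = 60)
(-1*5)*c(-2) = -1*5*60 = -5*60 = -300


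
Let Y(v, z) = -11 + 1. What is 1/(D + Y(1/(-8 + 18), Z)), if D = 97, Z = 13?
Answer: 1/87 ≈ 0.011494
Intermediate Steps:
Y(v, z) = -10
1/(D + Y(1/(-8 + 18), Z)) = 1/(97 - 10) = 1/87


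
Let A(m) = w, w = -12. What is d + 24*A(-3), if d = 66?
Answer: -222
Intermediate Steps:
A(m) = -12
d + 24*A(-3) = 66 + 24*(-12) = 66 - 288 = -222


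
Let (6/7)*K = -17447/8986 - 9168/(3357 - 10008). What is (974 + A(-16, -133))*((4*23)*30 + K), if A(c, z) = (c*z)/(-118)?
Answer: 9301512119699039/3526187274 ≈ 2.6378e+6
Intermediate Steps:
A(c, z) = -c*z/118 (A(c, z) = (c*z)*(-1/118) = -c*z/118)
K = -78531481/119531772 (K = 7*(-17447/8986 - 9168/(3357 - 10008))/6 = 7*(-17447*1/8986 - 9168/(-6651))/6 = 7*(-17447/8986 - 9168*(-1/6651))/6 = 7*(-17447/8986 + 3056/2217)/6 = (7/6)*(-11218783/19921962) = -78531481/119531772 ≈ -0.65699)
(974 + A(-16, -133))*((4*23)*30 + K) = (974 - 1/118*(-16)*(-133))*((4*23)*30 - 78531481/119531772) = (974 - 1064/59)*(92*30 - 78531481/119531772) = 56402*(2760 - 78531481/119531772)/59 = (56402/59)*(329829159239/119531772) = 9301512119699039/3526187274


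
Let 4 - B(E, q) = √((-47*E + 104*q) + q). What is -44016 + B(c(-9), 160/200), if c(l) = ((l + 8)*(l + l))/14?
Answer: -44012 - √1155/7 ≈ -44017.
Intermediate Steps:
c(l) = l*(8 + l)/7 (c(l) = ((8 + l)*(2*l))*(1/14) = (2*l*(8 + l))*(1/14) = l*(8 + l)/7)
B(E, q) = 4 - √(-47*E + 105*q) (B(E, q) = 4 - √((-47*E + 104*q) + q) = 4 - √(-47*E + 105*q))
-44016 + B(c(-9), 160/200) = -44016 + (4 - √(-47*(-9)*(8 - 9)/7 + 105*(160/200))) = -44016 + (4 - √(-47*(-9)*(-1)/7 + 105*(160*(1/200)))) = -44016 + (4 - √(-47*9/7 + 105*(⅘))) = -44016 + (4 - √(-423/7 + 84)) = -44016 + (4 - √(165/7)) = -44016 + (4 - √1155/7) = -44012 - √1155/7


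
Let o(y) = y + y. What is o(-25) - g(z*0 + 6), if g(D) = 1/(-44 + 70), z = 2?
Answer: -1301/26 ≈ -50.038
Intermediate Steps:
o(y) = 2*y
g(D) = 1/26
o(-25) - g(z*0 + 6) = 2*(-25) - 1*1/26 = -50 - 1/26 = -1301/26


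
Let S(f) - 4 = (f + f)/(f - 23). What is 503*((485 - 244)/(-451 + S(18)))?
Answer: -606115/2271 ≈ -266.89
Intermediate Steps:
S(f) = 4 + 2*f/(-23 + f) (S(f) = 4 + (f + f)/(f - 23) = 4 + (2*f)/(-23 + f) = 4 + 2*f/(-23 + f))
503*((485 - 244)/(-451 + S(18))) = 503*((485 - 244)/(-451 + 2*(-46 + 3*18)/(-23 + 18))) = 503*(241/(-451 + 2*(-46 + 54)/(-5))) = 503*(241/(-451 + 2*(-1/5)*8)) = 503*(241/(-451 - 16/5)) = 503*(241/(-2271/5)) = 503*(241*(-5/2271)) = 503*(-1205/2271) = -606115/2271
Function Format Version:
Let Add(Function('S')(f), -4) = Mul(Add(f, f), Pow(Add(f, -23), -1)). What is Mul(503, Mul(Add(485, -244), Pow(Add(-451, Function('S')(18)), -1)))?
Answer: Rational(-606115, 2271) ≈ -266.89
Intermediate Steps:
Function('S')(f) = Add(4, Mul(2, f, Pow(Add(-23, f), -1))) (Function('S')(f) = Add(4, Mul(Add(f, f), Pow(Add(f, -23), -1))) = Add(4, Mul(Mul(2, f), Pow(Add(-23, f), -1))) = Add(4, Mul(2, f, Pow(Add(-23, f), -1))))
Mul(503, Mul(Add(485, -244), Pow(Add(-451, Function('S')(18)), -1))) = Mul(503, Mul(Add(485, -244), Pow(Add(-451, Mul(2, Pow(Add(-23, 18), -1), Add(-46, Mul(3, 18)))), -1))) = Mul(503, Mul(241, Pow(Add(-451, Mul(2, Pow(-5, -1), Add(-46, 54))), -1))) = Mul(503, Mul(241, Pow(Add(-451, Mul(2, Rational(-1, 5), 8)), -1))) = Mul(503, Mul(241, Pow(Add(-451, Rational(-16, 5)), -1))) = Mul(503, Mul(241, Pow(Rational(-2271, 5), -1))) = Mul(503, Mul(241, Rational(-5, 2271))) = Mul(503, Rational(-1205, 2271)) = Rational(-606115, 2271)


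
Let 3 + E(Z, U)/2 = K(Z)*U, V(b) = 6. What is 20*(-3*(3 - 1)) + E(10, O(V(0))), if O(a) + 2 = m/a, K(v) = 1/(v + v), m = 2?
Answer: -757/6 ≈ -126.17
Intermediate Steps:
K(v) = 1/(2*v)
O(a) = -2 + 2/a
E(Z, U) = -6 + U/Z (E(Z, U) = -6 + 2*((1/(2*Z))*U) = -6 + 2*(U/(2*Z)) = -6 + U/Z)
20*(-3*(3 - 1)) + E(10, O(V(0))) = 20*(-3*(3 - 1)) + (-6 + (-2 + 2/6)/10) = 20*(-3*2) + (-6 + (-2 + 2*(⅙))*(⅒)) = 20*(-6) + (-6 + (-2 + ⅓)*(⅒)) = -120 + (-6 - 5/3*⅒) = -120 + (-6 - ⅙) = -120 - 37/6 = -757/6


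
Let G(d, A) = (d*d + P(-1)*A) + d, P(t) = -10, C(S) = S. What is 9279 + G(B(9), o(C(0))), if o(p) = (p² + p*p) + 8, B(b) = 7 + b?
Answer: 9471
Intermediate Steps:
o(p) = 8 + 2*p² (o(p) = (p² + p²) + 8 = 2*p² + 8 = 8 + 2*p²)
G(d, A) = d + d² - 10*A (G(d, A) = (d*d - 10*A) + d = (d² - 10*A) + d = d + d² - 10*A)
9279 + G(B(9), o(C(0))) = 9279 + ((7 + 9) + (7 + 9)² - 10*(8 + 2*0²)) = 9279 + (16 + 16² - 10*(8 + 2*0)) = 9279 + (16 + 256 - 10*(8 + 0)) = 9279 + (16 + 256 - 10*8) = 9279 + (16 + 256 - 80) = 9279 + 192 = 9471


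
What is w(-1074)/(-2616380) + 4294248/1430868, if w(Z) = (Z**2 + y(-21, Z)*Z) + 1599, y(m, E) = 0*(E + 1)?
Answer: 159710412119/62394906964 ≈ 2.5597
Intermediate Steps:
y(m, E) = 0 (y(m, E) = 0*(1 + E) = 0)
w(Z) = 1599 + Z**2 (w(Z) = (Z**2 + 0*Z) + 1599 = (Z**2 + 0) + 1599 = Z**2 + 1599 = 1599 + Z**2)
w(-1074)/(-2616380) + 4294248/1430868 = (1599 + (-1074)**2)/(-2616380) + 4294248/1430868 = (1599 + 1153476)*(-1/2616380) + 4294248*(1/1430868) = 1155075*(-1/2616380) + 357854/119239 = -231015/523276 + 357854/119239 = 159710412119/62394906964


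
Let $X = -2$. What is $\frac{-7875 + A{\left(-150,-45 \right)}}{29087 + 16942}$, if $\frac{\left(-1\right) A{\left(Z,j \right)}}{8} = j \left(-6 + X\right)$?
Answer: $- \frac{3585}{15343} \approx -0.23366$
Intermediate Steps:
$A{\left(Z,j \right)} = 64 j$ ($A{\left(Z,j \right)} = - 8 j \left(-6 - 2\right) = - 8 j \left(-8\right) = - 8 \left(- 8 j\right) = 64 j$)
$\frac{-7875 + A{\left(-150,-45 \right)}}{29087 + 16942} = \frac{-7875 + 64 \left(-45\right)}{29087 + 16942} = \frac{-7875 - 2880}{46029} = \left(-10755\right) \frac{1}{46029} = - \frac{3585}{15343}$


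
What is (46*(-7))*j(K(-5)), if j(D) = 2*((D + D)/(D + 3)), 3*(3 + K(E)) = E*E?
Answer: -20608/25 ≈ -824.32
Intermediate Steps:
K(E) = -3 + E²/3 (K(E) = -3 + (E*E)/3 = -3 + E²/3)
j(D) = 4*D/(3 + D) (j(D) = 2*((2*D)/(3 + D)) = 2*(2*D/(3 + D)) = 4*D/(3 + D))
(46*(-7))*j(K(-5)) = (46*(-7))*(4*(-3 + (⅓)*(-5)²)/(3 + (-3 + (⅓)*(-5)²))) = -1288*(-3 + (⅓)*25)/(3 + (-3 + (⅓)*25)) = -1288*(-3 + 25/3)/(3 + (-3 + 25/3)) = -1288*16/(3*(3 + 16/3)) = -1288*16/(3*25/3) = -1288*16*3/(3*25) = -322*64/25 = -20608/25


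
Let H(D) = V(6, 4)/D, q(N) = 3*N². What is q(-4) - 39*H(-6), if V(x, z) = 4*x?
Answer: 204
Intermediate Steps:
H(D) = 24/D (H(D) = (4*6)/D = 24/D)
q(-4) - 39*H(-6) = 3*(-4)² - 936/(-6) = 3*16 - 936*(-1)/6 = 48 - 39*(-4) = 48 + 156 = 204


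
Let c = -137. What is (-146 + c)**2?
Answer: 80089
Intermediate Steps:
(-146 + c)**2 = (-146 - 137)**2 = (-283)**2 = 80089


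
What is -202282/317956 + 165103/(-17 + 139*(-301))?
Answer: -15240551215/3327091584 ≈ -4.5807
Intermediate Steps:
-202282/317956 + 165103/(-17 + 139*(-301)) = -202282*1/317956 + 165103/(-17 - 41839) = -101141/158978 + 165103/(-41856) = -101141/158978 + 165103*(-1/41856) = -101141/158978 - 165103/41856 = -15240551215/3327091584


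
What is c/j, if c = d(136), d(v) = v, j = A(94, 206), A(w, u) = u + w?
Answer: 34/75 ≈ 0.45333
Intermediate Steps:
j = 300 (j = 206 + 94 = 300)
c = 136
c/j = 136/300 = 136*(1/300) = 34/75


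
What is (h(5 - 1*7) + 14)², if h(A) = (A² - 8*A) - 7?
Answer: 729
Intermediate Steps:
h(A) = -7 + A² - 8*A
(h(5 - 1*7) + 14)² = ((-7 + (5 - 1*7)² - 8*(5 - 1*7)) + 14)² = ((-7 + (5 - 7)² - 8*(5 - 7)) + 14)² = ((-7 + (-2)² - 8*(-2)) + 14)² = ((-7 + 4 + 16) + 14)² = (13 + 14)² = 27² = 729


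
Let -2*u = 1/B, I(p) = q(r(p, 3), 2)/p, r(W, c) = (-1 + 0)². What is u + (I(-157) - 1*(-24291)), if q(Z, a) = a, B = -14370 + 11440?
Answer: 22348194257/920020 ≈ 24291.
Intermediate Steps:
B = -2930
r(W, c) = 1 (r(W, c) = (-1)² = 1)
I(p) = 2/p
u = 1/5860 (u = -½/(-2930) = -½*(-1/2930) = 1/5860 ≈ 0.00017065)
u + (I(-157) - 1*(-24291)) = 1/5860 + (2/(-157) - 1*(-24291)) = 1/5860 + (2*(-1/157) + 24291) = 1/5860 + (-2/157 + 24291) = 1/5860 + 3813685/157 = 22348194257/920020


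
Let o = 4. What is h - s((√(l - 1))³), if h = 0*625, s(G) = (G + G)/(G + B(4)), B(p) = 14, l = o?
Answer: 54/169 - 84*√3/169 ≈ -0.54137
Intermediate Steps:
l = 4
s(G) = 2*G/(14 + G) (s(G) = (G + G)/(G + 14) = (2*G)/(14 + G) = 2*G/(14 + G))
h = 0
h - s((√(l - 1))³) = 0 - 2*(√(4 - 1))³/(14 + (√(4 - 1))³) = 0 - 2*(√3)³/(14 + (√3)³) = 0 - 2*3*√3/(14 + 3*√3) = 0 - 6*√3/(14 + 3*√3) = -6*√3/(14 + 3*√3)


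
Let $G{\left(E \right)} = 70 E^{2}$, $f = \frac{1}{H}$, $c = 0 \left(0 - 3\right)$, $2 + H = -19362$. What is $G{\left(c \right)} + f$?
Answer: $- \frac{1}{19364} \approx -5.1642 \cdot 10^{-5}$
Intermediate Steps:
$H = -19364$ ($H = -2 - 19362 = -19364$)
$c = 0$ ($c = 0 \left(-3\right) = 0$)
$f = - \frac{1}{19364}$ ($f = \frac{1}{-19364} = - \frac{1}{19364} \approx -5.1642 \cdot 10^{-5}$)
$G{\left(c \right)} + f = 70 \cdot 0^{2} - \frac{1}{19364} = 70 \cdot 0 - \frac{1}{19364} = 0 - \frac{1}{19364} = - \frac{1}{19364}$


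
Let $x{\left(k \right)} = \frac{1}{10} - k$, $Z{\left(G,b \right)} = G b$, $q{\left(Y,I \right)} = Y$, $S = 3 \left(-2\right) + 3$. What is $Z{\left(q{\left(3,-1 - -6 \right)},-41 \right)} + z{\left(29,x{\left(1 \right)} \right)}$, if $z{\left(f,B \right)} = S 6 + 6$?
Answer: $-135$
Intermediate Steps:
$S = -3$ ($S = -6 + 3 = -3$)
$x{\left(k \right)} = \frac{1}{10} - k$
$z{\left(f,B \right)} = -12$ ($z{\left(f,B \right)} = \left(-3\right) 6 + 6 = -18 + 6 = -12$)
$Z{\left(q{\left(3,-1 - -6 \right)},-41 \right)} + z{\left(29,x{\left(1 \right)} \right)} = 3 \left(-41\right) - 12 = -123 - 12 = -135$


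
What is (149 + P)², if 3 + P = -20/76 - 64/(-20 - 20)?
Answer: 195916009/9025 ≈ 21708.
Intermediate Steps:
P = -158/95 (P = -3 + (-20/76 - 64/(-20 - 20)) = -3 + (-20*1/76 - 64/(-40)) = -3 + (-5/19 - 64*(-1/40)) = -3 + (-5/19 + 8/5) = -3 + 127/95 = -158/95 ≈ -1.6632)
(149 + P)² = (149 - 158/95)² = (13997/95)² = 195916009/9025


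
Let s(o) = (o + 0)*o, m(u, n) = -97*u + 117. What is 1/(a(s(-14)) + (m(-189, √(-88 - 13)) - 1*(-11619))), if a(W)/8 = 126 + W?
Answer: 1/32645 ≈ 3.0633e-5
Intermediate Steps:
m(u, n) = 117 - 97*u
s(o) = o² (s(o) = o*o = o²)
a(W) = 1008 + 8*W (a(W) = 8*(126 + W) = 1008 + 8*W)
1/(a(s(-14)) + (m(-189, √(-88 - 13)) - 1*(-11619))) = 1/((1008 + 8*(-14)²) + ((117 - 97*(-189)) - 1*(-11619))) = 1/((1008 + 8*196) + ((117 + 18333) + 11619)) = 1/((1008 + 1568) + (18450 + 11619)) = 1/(2576 + 30069) = 1/32645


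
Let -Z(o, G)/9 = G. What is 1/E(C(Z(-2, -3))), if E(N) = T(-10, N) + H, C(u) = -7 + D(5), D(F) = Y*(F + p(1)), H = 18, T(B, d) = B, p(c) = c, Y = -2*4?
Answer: ⅛ ≈ 0.12500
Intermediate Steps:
Y = -8
Z(o, G) = -9*G
D(F) = -8 - 8*F (D(F) = -8*(F + 1) = -8*(1 + F) = -8 - 8*F)
C(u) = -55 (C(u) = -7 + (-8 - 8*5) = -7 + (-8 - 40) = -7 - 48 = -55)
E(N) = 8 (E(N) = -10 + 18 = 8)
1/E(C(Z(-2, -3))) = 1/8 = ⅛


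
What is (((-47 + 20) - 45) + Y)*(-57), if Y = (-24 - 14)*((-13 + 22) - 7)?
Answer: 8436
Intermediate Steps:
Y = -76 (Y = -38*(9 - 7) = -38*2 = -76)
(((-47 + 20) - 45) + Y)*(-57) = (((-47 + 20) - 45) - 76)*(-57) = ((-27 - 45) - 76)*(-57) = (-72 - 76)*(-57) = -148*(-57) = 8436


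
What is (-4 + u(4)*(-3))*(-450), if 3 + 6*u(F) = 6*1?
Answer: 2475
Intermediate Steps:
u(F) = 1/2 (u(F) = -1/2 + (6*1)/6 = -1/2 + (1/6)*6 = -1/2 + 1 = 1/2)
(-4 + u(4)*(-3))*(-450) = (-4 + (1/2)*(-3))*(-450) = (-4 - 3/2)*(-450) = -11/2*(-450) = 2475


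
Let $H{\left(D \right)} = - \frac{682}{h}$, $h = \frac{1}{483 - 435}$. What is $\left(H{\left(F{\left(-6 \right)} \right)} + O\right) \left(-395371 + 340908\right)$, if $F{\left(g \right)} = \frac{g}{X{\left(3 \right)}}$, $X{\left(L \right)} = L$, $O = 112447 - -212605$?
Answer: $-15920406308$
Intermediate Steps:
$O = 325052$ ($O = 112447 + 212605 = 325052$)
$h = \frac{1}{48} \approx 0.020833$
$F{\left(g \right)} = \frac{g}{3}$
$H{\left(D \right)} = -32736$ ($H{\left(D \right)} = - 682 \frac{1}{\frac{1}{48}} = \left(-682\right) 48 = -32736$)
$\left(H{\left(F{\left(-6 \right)} \right)} + O\right) \left(-395371 + 340908\right) = \left(-32736 + 325052\right) \left(-395371 + 340908\right) = 292316 \left(-54463\right) = -15920406308$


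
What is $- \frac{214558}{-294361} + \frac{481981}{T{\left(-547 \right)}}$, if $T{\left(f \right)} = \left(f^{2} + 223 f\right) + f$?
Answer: $\frac{179784731139}{52007995841} \approx 3.4569$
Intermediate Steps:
$T{\left(f \right)} = f^{2} + 224 f$
$- \frac{214558}{-294361} + \frac{481981}{T{\left(-547 \right)}} = - \frac{214558}{-294361} + \frac{481981}{\left(-547\right) \left(224 - 547\right)} = \left(-214558\right) \left(- \frac{1}{294361}\right) + \frac{481981}{\left(-547\right) \left(-323\right)} = \frac{214558}{294361} + \frac{481981}{176681} = \frac{179784731139}{52007995841}$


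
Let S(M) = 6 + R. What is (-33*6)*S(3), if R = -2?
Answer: -792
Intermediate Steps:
S(M) = 4 (S(M) = 6 - 2 = 4)
(-33*6)*S(3) = -33*6*4 = -198*4 = -792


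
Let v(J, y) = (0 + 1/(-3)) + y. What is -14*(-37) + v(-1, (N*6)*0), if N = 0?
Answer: 1553/3 ≈ 517.67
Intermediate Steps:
v(J, y) = -⅓ + y (v(J, y) = (0 - ⅓) + y = -⅓ + y)
-14*(-37) + v(-1, (N*6)*0) = -14*(-37) + (-⅓ + (0*6)*0) = 518 + (-⅓ + 0*0) = 518 + (-⅓ + 0) = 518 - ⅓ = 1553/3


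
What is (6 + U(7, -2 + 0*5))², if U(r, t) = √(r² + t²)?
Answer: (6 + √53)² ≈ 176.36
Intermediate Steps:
(6 + U(7, -2 + 0*5))² = (6 + √(7² + (-2 + 0*5)²))² = (6 + √(49 + (-2 + 0)²))² = (6 + √(49 + (-2)²))² = (6 + √(49 + 4))² = (6 + √53)²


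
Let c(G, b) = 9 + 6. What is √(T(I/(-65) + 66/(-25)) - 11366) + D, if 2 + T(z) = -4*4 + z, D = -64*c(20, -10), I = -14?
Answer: -960 + 2*I*√12026911/65 ≈ -960.0 + 106.71*I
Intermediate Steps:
c(G, b) = 15
D = -960 (D = -64*15 = -960)
T(z) = -18 + z (T(z) = -2 + (-4*4 + z) = -2 + (-16 + z) = -18 + z)
√(T(I/(-65) + 66/(-25)) - 11366) + D = √((-18 + (-14/(-65) + 66/(-25))) - 11366) - 960 = √((-18 + (-14*(-1/65) + 66*(-1/25))) - 11366) - 960 = √((-18 + (14/65 - 66/25)) - 11366) - 960 = √((-18 - 788/325) - 11366) - 960 = √(-6638/325 - 11366) - 960 = √(-3700588/325) - 960 = 2*I*√12026911/65 - 960 = -960 + 2*I*√12026911/65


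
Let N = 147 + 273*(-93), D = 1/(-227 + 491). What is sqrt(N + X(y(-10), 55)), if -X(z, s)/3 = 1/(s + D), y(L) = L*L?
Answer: I*sqrt(5322525510354)/14521 ≈ 158.88*I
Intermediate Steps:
y(L) = L**2
D = 1/264 ≈ 0.0037879
X(z, s) = -3/(1/264 + s) (X(z, s) = -3/(s + 1/264) = -3/(1/264 + s))
N = -25242 (N = 147 - 25389 = -25242)
sqrt(N + X(y(-10), 55)) = sqrt(-25242 - 792/(1 + 264*55)) = sqrt(-25242 - 792/(1 + 14520)) = sqrt(-25242 - 792/14521) = sqrt(-366539874/14521) = I*sqrt(5322525510354)/14521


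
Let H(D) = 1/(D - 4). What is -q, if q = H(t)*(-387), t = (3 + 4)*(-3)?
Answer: -387/25 ≈ -15.480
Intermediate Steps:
t = -21 (t = 7*(-3) = -21)
H(D) = 1/(-4 + D)
q = 387/25 (q = -387/(-4 - 21) = -387/(-25) = -1/25*(-387) = 387/25 ≈ 15.480)
-q = -1*387/25 = -387/25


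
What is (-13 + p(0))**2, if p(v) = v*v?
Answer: 169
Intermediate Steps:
p(v) = v**2
(-13 + p(0))**2 = (-13 + 0**2)**2 = (-13 + 0)**2 = (-13)**2 = 169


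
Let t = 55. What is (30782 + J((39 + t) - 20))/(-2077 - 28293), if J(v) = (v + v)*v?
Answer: -20867/15185 ≈ -1.3742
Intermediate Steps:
J(v) = 2*v² (J(v) = (2*v)*v = 2*v²)
(30782 + J((39 + t) - 20))/(-2077 - 28293) = (30782 + 2*((39 + 55) - 20)²)/(-2077 - 28293) = (30782 + 2*(94 - 20)²)/(-30370) = (30782 + 2*74²)*(-1/30370) = (30782 + 2*5476)*(-1/30370) = (30782 + 10952)*(-1/30370) = 41734*(-1/30370) = -20867/15185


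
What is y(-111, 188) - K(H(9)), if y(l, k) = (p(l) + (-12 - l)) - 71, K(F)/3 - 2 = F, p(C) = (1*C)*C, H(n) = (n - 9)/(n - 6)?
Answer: 12343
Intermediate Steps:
H(n) = (-9 + n)/(-6 + n)
p(C) = C² (p(C) = C*C = C²)
K(F) = 6 + 3*F
y(l, k) = -83 + l² - l (y(l, k) = (l² + (-12 - l)) - 71 = (-12 + l² - l) - 71 = -83 + l² - l)
y(-111, 188) - K(H(9)) = (-83 + (-111)² - 1*(-111)) - (6 + 3*((-9 + 9)/(-6 + 9))) = (-83 + 12321 + 111) - (6 + 3*(0/3)) = 12349 - (6 + 3*((⅓)*0)) = 12349 - (6 + 3*0) = 12349 - (6 + 0) = 12349 - 1*6 = 12349 - 6 = 12343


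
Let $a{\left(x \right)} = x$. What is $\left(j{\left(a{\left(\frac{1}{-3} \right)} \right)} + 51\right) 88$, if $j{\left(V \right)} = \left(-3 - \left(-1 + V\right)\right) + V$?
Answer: $4312$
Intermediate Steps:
$j{\left(V \right)} = -2$ ($j{\left(V \right)} = \left(-2 - V\right) + V = -2$)
$\left(j{\left(a{\left(\frac{1}{-3} \right)} \right)} + 51\right) 88 = \left(-2 + 51\right) 88 = 49 \cdot 88 = 4312$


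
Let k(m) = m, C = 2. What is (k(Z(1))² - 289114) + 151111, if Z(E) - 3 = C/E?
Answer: -137978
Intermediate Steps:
Z(E) = 3 + 2/E
(k(Z(1))² - 289114) + 151111 = ((3 + 2/1)² - 289114) + 151111 = ((3 + 2*1)² - 289114) + 151111 = ((3 + 2)² - 289114) + 151111 = (5² - 289114) + 151111 = (25 - 289114) + 151111 = -289089 + 151111 = -137978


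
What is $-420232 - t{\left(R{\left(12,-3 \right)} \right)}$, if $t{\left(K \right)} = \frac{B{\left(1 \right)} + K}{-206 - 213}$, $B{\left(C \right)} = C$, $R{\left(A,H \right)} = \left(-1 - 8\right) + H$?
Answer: $- \frac{176077219}{419} \approx -4.2023 \cdot 10^{5}$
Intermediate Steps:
$R{\left(A,H \right)} = -9 + H$
$t{\left(K \right)} = - \frac{1}{419} - \frac{K}{419}$ ($t{\left(K \right)} = \frac{1 + K}{-206 - 213} = \frac{1 + K}{-419} = \left(1 + K\right) \left(- \frac{1}{419}\right) = - \frac{1}{419} - \frac{K}{419}$)
$-420232 - t{\left(R{\left(12,-3 \right)} \right)} = -420232 - \left(- \frac{1}{419} - \frac{-9 - 3}{419}\right) = -420232 - \left(- \frac{1}{419} - - \frac{12}{419}\right) = -420232 - \left(- \frac{1}{419} + \frac{12}{419}\right) = -420232 - \frac{11}{419} = - \frac{176077219}{419}$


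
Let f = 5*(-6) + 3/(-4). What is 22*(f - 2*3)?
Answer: -1617/2 ≈ -808.50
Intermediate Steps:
f = -123/4 (f = -30 + 3*(-¼) = -30 - ¾ = -123/4 ≈ -30.750)
22*(f - 2*3) = 22*(-123/4 - 2*3) = 22*(-123/4 - 6) = 22*(-147/4) = -1617/2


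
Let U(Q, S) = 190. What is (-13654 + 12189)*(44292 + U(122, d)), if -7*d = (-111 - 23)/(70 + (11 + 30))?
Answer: -65166130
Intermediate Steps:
d = 134/777 (d = -(-111 - 23)/(7*(70 + (11 + 30))) = -(-134)/(7*(70 + 41)) = -(-134)/(7*111) = -⅐*(-134/111) = 134/777 ≈ 0.17246)
(-13654 + 12189)*(44292 + U(122, d)) = (-13654 + 12189)*(44292 + 190) = -1465*44482 = -65166130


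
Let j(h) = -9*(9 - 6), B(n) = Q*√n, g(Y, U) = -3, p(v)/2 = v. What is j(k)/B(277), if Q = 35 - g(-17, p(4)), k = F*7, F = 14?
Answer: -27*√277/10526 ≈ -0.042691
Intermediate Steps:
p(v) = 2*v
k = 98 (k = 14*7 = 98)
Q = 38 (Q = 35 - 1*(-3) = 35 + 3 = 38)
B(n) = 38*√n
j(h) = -27 (j(h) = -9*3 = -27)
j(k)/B(277) = -27*√277/10526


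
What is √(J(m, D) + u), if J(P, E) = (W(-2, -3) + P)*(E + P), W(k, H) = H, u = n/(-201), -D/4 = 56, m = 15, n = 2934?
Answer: I*√11323938/67 ≈ 50.225*I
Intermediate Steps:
D = -224 (D = -4*56 = -224)
u = -978/67 (u = 2934/(-201) = 2934*(-1/201) = -978/67 ≈ -14.597)
J(P, E) = (-3 + P)*(E + P)
√(J(m, D) + u) = √((15² - 3*(-224) - 3*15 - 224*15) - 978/67) = √((225 + 672 - 45 - 3360) - 978/67) = √(-2508 - 978/67) = √(-169014/67) = I*√11323938/67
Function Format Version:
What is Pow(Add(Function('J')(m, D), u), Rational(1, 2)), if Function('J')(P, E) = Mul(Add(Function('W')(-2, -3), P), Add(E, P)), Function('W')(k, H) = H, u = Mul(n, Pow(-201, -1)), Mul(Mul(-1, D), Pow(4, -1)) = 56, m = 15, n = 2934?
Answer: Mul(Rational(1, 67), I, Pow(11323938, Rational(1, 2))) ≈ Mul(50.225, I)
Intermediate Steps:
D = -224 (D = Mul(-4, 56) = -224)
u = Rational(-978, 67) (u = Mul(2934, Pow(-201, -1)) = Mul(2934, Rational(-1, 201)) = Rational(-978, 67) ≈ -14.597)
Function('J')(P, E) = Mul(Add(-3, P), Add(E, P))
Pow(Add(Function('J')(m, D), u), Rational(1, 2)) = Pow(Add(Add(Pow(15, 2), Mul(-3, -224), Mul(-3, 15), Mul(-224, 15)), Rational(-978, 67)), Rational(1, 2)) = Pow(Add(Add(225, 672, -45, -3360), Rational(-978, 67)), Rational(1, 2)) = Pow(Add(-2508, Rational(-978, 67)), Rational(1, 2)) = Pow(Rational(-169014, 67), Rational(1, 2)) = Mul(Rational(1, 67), I, Pow(11323938, Rational(1, 2)))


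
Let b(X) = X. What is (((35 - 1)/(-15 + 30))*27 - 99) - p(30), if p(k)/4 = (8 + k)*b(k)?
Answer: -22989/5 ≈ -4597.8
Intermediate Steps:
p(k) = 4*k*(8 + k) (p(k) = 4*((8 + k)*k) = 4*(k*(8 + k)) = 4*k*(8 + k))
(((35 - 1)/(-15 + 30))*27 - 99) - p(30) = (((35 - 1)/(-15 + 30))*27 - 99) - 4*30*(8 + 30) = ((34/15)*27 - 99) - 4*30*38 = ((34*(1/15))*27 - 99) - 1*4560 = ((34/15)*27 - 99) - 4560 = (306/5 - 99) - 4560 = -189/5 - 4560 = -22989/5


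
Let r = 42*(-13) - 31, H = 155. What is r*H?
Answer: -89435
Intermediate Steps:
r = -577 (r = -546 - 31 = -577)
r*H = -577*155 = -89435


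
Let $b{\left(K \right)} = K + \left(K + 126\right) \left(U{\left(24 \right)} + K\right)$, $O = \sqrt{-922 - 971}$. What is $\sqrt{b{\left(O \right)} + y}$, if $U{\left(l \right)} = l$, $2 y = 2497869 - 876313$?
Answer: $\sqrt{811909 + 151 i \sqrt{1893}} \approx 901.07 + 3.646 i$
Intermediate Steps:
$y = 810778$ ($y = \frac{2497869 - 876313}{2} = \frac{1}{2} \cdot 1621556 = 810778$)
$O = i \sqrt{1893}$ ($O = \sqrt{-1893} = i \sqrt{1893} \approx 43.509 i$)
$b{\left(K \right)} = K + \left(24 + K\right) \left(126 + K\right)$ ($b{\left(K \right)} = K + \left(K + 126\right) \left(24 + K\right) = K + \left(126 + K\right) \left(24 + K\right) = K + \left(24 + K\right) \left(126 + K\right)$)
$\sqrt{b{\left(O \right)} + y} = \sqrt{\left(3024 + \left(i \sqrt{1893}\right)^{2} + 151 i \sqrt{1893}\right) + 810778} = \sqrt{\left(3024 - 1893 + 151 i \sqrt{1893}\right) + 810778} = \sqrt{\left(1131 + 151 i \sqrt{1893}\right) + 810778} = \sqrt{811909 + 151 i \sqrt{1893}}$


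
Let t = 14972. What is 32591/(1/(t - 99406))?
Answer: -2751788494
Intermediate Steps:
32591/(1/(t - 99406)) = 32591/(1/(14972 - 99406)) = 32591/(1/(-84434)) = 32591/(-1/84434) = 32591*(-84434) = -2751788494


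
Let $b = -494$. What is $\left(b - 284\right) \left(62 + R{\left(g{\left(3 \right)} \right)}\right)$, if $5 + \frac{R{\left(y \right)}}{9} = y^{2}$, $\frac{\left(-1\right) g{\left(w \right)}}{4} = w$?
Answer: $-1021514$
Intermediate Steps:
$g{\left(w \right)} = - 4 w$
$R{\left(y \right)} = -45 + 9 y^{2}$
$\left(b - 284\right) \left(62 + R{\left(g{\left(3 \right)} \right)}\right) = \left(-494 - 284\right) \left(62 - \left(45 - 9 \left(\left(-4\right) 3\right)^{2}\right)\right) = - 778 \left(62 - \left(45 - 9 \left(-12\right)^{2}\right)\right) = - 778 \left(62 + \left(-45 + 9 \cdot 144\right)\right) = - 778 \left(62 + \left(-45 + 1296\right)\right) = - 778 \left(62 + 1251\right) = \left(-778\right) 1313 = -1021514$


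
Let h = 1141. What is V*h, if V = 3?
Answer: 3423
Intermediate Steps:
V*h = 3*1141 = 3423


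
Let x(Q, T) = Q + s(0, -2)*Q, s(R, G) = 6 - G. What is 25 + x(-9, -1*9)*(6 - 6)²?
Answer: 25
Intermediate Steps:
x(Q, T) = 9*Q (x(Q, T) = Q + (6 - 1*(-2))*Q = Q + (6 + 2)*Q = Q + 8*Q = 9*Q)
25 + x(-9, -1*9)*(6 - 6)² = 25 + (9*(-9))*(6 - 6)² = 25 - 81*0² = 25 - 81*0 = 25 + 0 = 25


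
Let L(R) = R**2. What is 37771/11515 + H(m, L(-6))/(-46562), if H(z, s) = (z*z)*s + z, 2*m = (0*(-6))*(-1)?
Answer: 37771/11515 ≈ 3.2802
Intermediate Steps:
m = 0 (m = ((0*(-6))*(-1))/2 = (0*(-1))/2 = (1/2)*0 = 0)
H(z, s) = z + s*z**2 (H(z, s) = z**2*s + z = s*z**2 + z = z + s*z**2)
37771/11515 + H(m, L(-6))/(-46562) = 37771/11515 + (0*(1 + (-6)**2*0))/(-46562) = 37771*(1/11515) + (0*(1 + 36*0))*(-1/46562) = 37771/11515 + (0*(1 + 0))*(-1/46562) = 37771/11515 + (0*1)*(-1/46562) = 37771/11515 + 0*(-1/46562) = 37771/11515 + 0 = 37771/11515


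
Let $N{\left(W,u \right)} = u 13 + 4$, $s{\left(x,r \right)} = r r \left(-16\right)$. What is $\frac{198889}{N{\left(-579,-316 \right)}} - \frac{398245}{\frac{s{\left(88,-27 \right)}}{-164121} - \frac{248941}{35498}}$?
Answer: $\frac{3171300885701062273}{55325199354552} \approx 57321.0$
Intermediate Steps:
$s{\left(x,r \right)} = - 16 r^{2}$ ($s{\left(x,r \right)} = r^{2} \left(-16\right) = - 16 r^{2}$)
$N{\left(W,u \right)} = 4 + 13 u$ ($N{\left(W,u \right)} = 13 u + 4 = 4 + 13 u$)
$\frac{198889}{N{\left(-579,-316 \right)}} - \frac{398245}{\frac{s{\left(88,-27 \right)}}{-164121} - \frac{248941}{35498}} = \frac{198889}{4 + 13 \left(-316\right)} - \frac{398245}{\frac{\left(-16\right) \left(-27\right)^{2}}{-164121} - \frac{248941}{35498}} = \frac{198889}{4 - 4108} - \frac{398245}{\left(-16\right) 729 \left(- \frac{1}{164121}\right) - \frac{248941}{35498}} = \frac{198889}{-4104} - \frac{398245}{\left(-11664\right) \left(- \frac{1}{164121}\right) - \frac{248941}{35498}} = 198889 \left(- \frac{1}{4104}\right) - \frac{398245}{\frac{3888}{54707} - \frac{248941}{35498}} = - \frac{198889}{4104} - \frac{398245}{- \frac{13480799063}{1941989086}} = - \frac{198889}{4104} - - \frac{773387443554070}{13480799063} = - \frac{198889}{4104} + \frac{773387443554070}{13480799063} = \frac{3171300885701062273}{55325199354552}$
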